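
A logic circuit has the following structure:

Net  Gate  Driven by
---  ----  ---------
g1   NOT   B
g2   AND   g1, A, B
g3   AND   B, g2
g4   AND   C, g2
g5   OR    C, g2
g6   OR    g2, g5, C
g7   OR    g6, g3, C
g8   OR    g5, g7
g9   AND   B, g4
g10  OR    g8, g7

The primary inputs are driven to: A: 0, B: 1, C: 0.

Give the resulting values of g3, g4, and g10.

g1 = NOT B = NOT 1 = 0
g2 = g1 AND A AND B = 0 AND 0 AND 1 = 0
g3 = B AND g2 = 1 AND 0 = 0
g4 = C AND g2 = 0 AND 0 = 0
g5 = C OR g2 = 0 OR 0 = 0
g6 = g2 OR g5 OR C = 0 OR 0 OR 0 = 0
g7 = g6 OR g3 OR C = 0 OR 0 OR 0 = 0
g8 = g5 OR g7 = 0 OR 0 = 0
g10 = g8 OR g7 = 0 OR 0 = 0

g3 = 0  g4 = 0  g10 = 0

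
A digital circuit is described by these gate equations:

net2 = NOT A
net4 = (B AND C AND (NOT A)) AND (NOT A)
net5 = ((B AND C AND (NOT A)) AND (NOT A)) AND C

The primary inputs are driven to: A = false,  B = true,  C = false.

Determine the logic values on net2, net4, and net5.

net2 = NOT false = true
net4 = (true AND false AND (NOT false)) AND (NOT false) = false
net5 = ((true AND false AND (NOT false)) AND (NOT false)) AND false = false

net2 = true, net4 = false, net5 = false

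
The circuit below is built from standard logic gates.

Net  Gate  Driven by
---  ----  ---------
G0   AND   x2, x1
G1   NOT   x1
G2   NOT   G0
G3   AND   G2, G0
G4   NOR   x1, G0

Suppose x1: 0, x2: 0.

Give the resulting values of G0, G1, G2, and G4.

G0 = 0, G1 = 1, G2 = 1, G4 = 1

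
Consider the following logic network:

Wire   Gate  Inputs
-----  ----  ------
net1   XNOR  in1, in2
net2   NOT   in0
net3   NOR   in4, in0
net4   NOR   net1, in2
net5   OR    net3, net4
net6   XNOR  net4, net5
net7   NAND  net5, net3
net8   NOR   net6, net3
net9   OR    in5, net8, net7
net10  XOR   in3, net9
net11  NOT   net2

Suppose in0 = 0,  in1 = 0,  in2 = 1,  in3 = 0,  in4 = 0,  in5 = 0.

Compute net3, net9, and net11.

net1 = in1 XNOR in2 = 0 XNOR 1 = 0
net2 = NOT in0 = NOT 0 = 1
net3 = in4 NOR in0 = 0 NOR 0 = 1
net4 = net1 NOR in2 = 0 NOR 1 = 0
net5 = net3 OR net4 = 1 OR 0 = 1
net6 = net4 XNOR net5 = 0 XNOR 1 = 0
net7 = net5 NAND net3 = 1 NAND 1 = 0
net8 = net6 NOR net3 = 0 NOR 1 = 0
net9 = in5 OR net8 OR net7 = 0 OR 0 OR 0 = 0
net11 = NOT net2 = NOT 1 = 0

net3 = 1; net9 = 0; net11 = 0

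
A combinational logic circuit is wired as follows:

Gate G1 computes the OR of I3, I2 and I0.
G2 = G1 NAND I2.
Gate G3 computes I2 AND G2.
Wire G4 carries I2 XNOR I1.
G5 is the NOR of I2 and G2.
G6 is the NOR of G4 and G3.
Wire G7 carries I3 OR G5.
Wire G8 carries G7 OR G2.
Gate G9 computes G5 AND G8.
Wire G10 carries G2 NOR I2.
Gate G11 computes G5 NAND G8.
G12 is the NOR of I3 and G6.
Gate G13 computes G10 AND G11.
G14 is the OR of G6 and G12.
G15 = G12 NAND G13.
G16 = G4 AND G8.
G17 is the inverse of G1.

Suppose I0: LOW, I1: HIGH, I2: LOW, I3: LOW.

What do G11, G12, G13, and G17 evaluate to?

G11 = HIGH, G12 = LOW, G13 = LOW, G17 = HIGH

G1 = I3 OR I2 OR I0 = LOW OR LOW OR LOW = LOW
G2 = G1 NAND I2 = LOW NAND LOW = HIGH
G3 = I2 AND G2 = LOW AND HIGH = LOW
G4 = I2 XNOR I1 = LOW XNOR HIGH = LOW
G5 = I2 NOR G2 = LOW NOR HIGH = LOW
G6 = G4 NOR G3 = LOW NOR LOW = HIGH
G7 = I3 OR G5 = LOW OR LOW = LOW
G8 = G7 OR G2 = LOW OR HIGH = HIGH
G10 = G2 NOR I2 = HIGH NOR LOW = LOW
G11 = G5 NAND G8 = LOW NAND HIGH = HIGH
G12 = I3 NOR G6 = LOW NOR HIGH = LOW
G13 = G10 AND G11 = LOW AND HIGH = LOW
G17 = NOT G1 = NOT LOW = HIGH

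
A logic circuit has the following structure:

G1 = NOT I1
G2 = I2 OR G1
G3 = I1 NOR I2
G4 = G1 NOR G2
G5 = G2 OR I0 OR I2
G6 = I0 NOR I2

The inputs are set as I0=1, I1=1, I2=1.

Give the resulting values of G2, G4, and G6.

G2 = 1; G4 = 0; G6 = 0

G1 = NOT I1 = NOT 1 = 0
G2 = I2 OR G1 = 1 OR 0 = 1
G4 = G1 NOR G2 = 0 NOR 1 = 0
G6 = I0 NOR I2 = 1 NOR 1 = 0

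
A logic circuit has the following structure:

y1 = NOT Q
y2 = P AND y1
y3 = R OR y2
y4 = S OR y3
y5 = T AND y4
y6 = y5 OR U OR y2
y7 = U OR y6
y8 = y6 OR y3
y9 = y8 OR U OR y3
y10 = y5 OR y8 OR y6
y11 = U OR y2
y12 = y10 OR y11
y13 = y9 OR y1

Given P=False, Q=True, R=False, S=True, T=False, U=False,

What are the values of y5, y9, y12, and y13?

y5 = False, y9 = False, y12 = False, y13 = False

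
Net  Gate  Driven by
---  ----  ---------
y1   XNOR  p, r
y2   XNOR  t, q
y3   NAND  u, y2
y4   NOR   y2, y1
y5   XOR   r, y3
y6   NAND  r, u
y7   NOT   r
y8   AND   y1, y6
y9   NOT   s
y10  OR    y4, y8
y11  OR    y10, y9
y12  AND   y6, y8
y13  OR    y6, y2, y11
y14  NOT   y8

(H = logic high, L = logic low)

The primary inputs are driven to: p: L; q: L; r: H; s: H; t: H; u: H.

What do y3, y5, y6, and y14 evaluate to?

y1 = p XNOR r = L XNOR H = L
y2 = t XNOR q = H XNOR L = L
y3 = u NAND y2 = H NAND L = H
y5 = r XOR y3 = H XOR H = L
y6 = r NAND u = H NAND H = L
y8 = y1 AND y6 = L AND L = L
y14 = NOT y8 = NOT L = H

y3 = H, y5 = L, y6 = L, y14 = H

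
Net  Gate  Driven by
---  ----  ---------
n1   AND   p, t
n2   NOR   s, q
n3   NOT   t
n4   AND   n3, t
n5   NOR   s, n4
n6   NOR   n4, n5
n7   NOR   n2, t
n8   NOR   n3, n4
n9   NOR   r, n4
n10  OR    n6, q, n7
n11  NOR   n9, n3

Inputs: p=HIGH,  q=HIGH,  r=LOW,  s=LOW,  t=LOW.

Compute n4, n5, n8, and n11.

n4 = LOW, n5 = HIGH, n8 = LOW, n11 = LOW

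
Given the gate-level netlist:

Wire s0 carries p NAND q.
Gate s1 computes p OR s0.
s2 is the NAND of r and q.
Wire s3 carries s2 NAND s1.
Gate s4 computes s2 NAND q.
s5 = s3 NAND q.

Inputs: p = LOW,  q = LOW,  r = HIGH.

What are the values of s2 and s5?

s2 = HIGH, s5 = HIGH

s0 = p NAND q = LOW NAND LOW = HIGH
s1 = p OR s0 = LOW OR HIGH = HIGH
s2 = r NAND q = HIGH NAND LOW = HIGH
s3 = s2 NAND s1 = HIGH NAND HIGH = LOW
s5 = s3 NAND q = LOW NAND LOW = HIGH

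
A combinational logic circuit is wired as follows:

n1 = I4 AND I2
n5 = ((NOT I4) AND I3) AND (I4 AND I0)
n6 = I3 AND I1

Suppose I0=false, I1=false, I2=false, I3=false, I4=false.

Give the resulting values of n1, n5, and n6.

n1 = false, n5 = false, n6 = false

n1 = false AND false = false
n5 = ((NOT false) AND false) AND (false AND false) = false
n6 = false AND false = false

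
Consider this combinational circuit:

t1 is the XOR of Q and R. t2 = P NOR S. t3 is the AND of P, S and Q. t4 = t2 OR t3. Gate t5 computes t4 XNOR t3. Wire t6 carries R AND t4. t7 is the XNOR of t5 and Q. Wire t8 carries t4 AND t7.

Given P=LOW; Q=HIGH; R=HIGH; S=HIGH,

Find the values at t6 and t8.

t2 = P NOR S = LOW NOR HIGH = LOW
t3 = P AND S AND Q = LOW AND HIGH AND HIGH = LOW
t4 = t2 OR t3 = LOW OR LOW = LOW
t5 = t4 XNOR t3 = LOW XNOR LOW = HIGH
t6 = R AND t4 = HIGH AND LOW = LOW
t7 = t5 XNOR Q = HIGH XNOR HIGH = HIGH
t8 = t4 AND t7 = LOW AND HIGH = LOW

t6 = LOW, t8 = LOW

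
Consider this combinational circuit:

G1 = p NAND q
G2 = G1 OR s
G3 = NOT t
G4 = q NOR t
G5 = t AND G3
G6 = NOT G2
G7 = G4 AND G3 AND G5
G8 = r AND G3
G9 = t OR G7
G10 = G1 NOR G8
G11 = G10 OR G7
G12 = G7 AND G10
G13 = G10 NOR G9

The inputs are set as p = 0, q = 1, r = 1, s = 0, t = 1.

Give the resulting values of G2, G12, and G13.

G2 = 1, G12 = 0, G13 = 0

G1 = p NAND q = 0 NAND 1 = 1
G2 = G1 OR s = 1 OR 0 = 1
G3 = NOT t = NOT 1 = 0
G4 = q NOR t = 1 NOR 1 = 0
G5 = t AND G3 = 1 AND 0 = 0
G7 = G4 AND G3 AND G5 = 0 AND 0 AND 0 = 0
G8 = r AND G3 = 1 AND 0 = 0
G9 = t OR G7 = 1 OR 0 = 1
G10 = G1 NOR G8 = 1 NOR 0 = 0
G12 = G7 AND G10 = 0 AND 0 = 0
G13 = G10 NOR G9 = 0 NOR 1 = 0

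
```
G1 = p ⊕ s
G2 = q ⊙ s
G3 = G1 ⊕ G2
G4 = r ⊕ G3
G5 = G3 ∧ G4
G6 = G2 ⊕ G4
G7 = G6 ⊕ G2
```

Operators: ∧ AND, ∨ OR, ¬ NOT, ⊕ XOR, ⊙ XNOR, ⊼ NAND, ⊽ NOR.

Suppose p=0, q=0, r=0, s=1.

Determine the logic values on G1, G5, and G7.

G1 = 1, G5 = 1, G7 = 1

G1 = p XOR s = 0 XOR 1 = 1
G2 = q XNOR s = 0 XNOR 1 = 0
G3 = G1 XOR G2 = 1 XOR 0 = 1
G4 = r XOR G3 = 0 XOR 1 = 1
G5 = G3 AND G4 = 1 AND 1 = 1
G6 = G2 XOR G4 = 0 XOR 1 = 1
G7 = G6 XOR G2 = 1 XOR 0 = 1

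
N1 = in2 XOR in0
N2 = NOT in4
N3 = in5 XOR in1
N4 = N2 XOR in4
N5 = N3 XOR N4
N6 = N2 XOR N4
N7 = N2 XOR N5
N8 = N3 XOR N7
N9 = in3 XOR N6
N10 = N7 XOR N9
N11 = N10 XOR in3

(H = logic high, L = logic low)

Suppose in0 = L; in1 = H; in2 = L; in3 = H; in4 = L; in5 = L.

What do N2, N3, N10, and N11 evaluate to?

N2 = H, N3 = H, N10 = L, N11 = H

N2 = NOT in4 = NOT L = H
N3 = in5 XOR in1 = L XOR H = H
N4 = N2 XOR in4 = H XOR L = H
N5 = N3 XOR N4 = H XOR H = L
N6 = N2 XOR N4 = H XOR H = L
N7 = N2 XOR N5 = H XOR L = H
N9 = in3 XOR N6 = H XOR L = H
N10 = N7 XOR N9 = H XOR H = L
N11 = N10 XOR in3 = L XOR H = H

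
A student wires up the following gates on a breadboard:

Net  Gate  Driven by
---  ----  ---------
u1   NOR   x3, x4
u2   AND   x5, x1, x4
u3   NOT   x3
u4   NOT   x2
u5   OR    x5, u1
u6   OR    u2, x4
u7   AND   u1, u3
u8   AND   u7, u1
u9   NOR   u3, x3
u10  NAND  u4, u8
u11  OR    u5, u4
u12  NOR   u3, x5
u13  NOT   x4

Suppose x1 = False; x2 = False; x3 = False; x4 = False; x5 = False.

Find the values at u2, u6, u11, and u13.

u2 = False  u6 = False  u11 = True  u13 = True

u1 = x3 NOR x4 = False NOR False = True
u2 = x5 AND x1 AND x4 = False AND False AND False = False
u4 = NOT x2 = NOT False = True
u5 = x5 OR u1 = False OR True = True
u6 = u2 OR x4 = False OR False = False
u11 = u5 OR u4 = True OR True = True
u13 = NOT x4 = NOT False = True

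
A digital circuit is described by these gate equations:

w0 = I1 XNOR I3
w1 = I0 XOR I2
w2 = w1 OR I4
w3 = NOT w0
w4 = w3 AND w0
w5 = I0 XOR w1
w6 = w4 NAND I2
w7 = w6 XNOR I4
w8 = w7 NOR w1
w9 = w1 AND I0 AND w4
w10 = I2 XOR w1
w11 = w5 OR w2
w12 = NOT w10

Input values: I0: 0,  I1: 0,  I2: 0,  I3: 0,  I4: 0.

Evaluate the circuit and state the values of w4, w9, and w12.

w0 = I1 XNOR I3 = 0 XNOR 0 = 1
w1 = I0 XOR I2 = 0 XOR 0 = 0
w3 = NOT w0 = NOT 1 = 0
w4 = w3 AND w0 = 0 AND 1 = 0
w9 = w1 AND I0 AND w4 = 0 AND 0 AND 0 = 0
w10 = I2 XOR w1 = 0 XOR 0 = 0
w12 = NOT w10 = NOT 0 = 1

w4 = 0, w9 = 0, w12 = 1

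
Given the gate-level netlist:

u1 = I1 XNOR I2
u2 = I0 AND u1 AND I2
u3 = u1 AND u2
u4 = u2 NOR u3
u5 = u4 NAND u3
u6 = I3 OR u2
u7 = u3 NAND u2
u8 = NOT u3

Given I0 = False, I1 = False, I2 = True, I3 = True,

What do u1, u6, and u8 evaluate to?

u1 = False, u6 = True, u8 = True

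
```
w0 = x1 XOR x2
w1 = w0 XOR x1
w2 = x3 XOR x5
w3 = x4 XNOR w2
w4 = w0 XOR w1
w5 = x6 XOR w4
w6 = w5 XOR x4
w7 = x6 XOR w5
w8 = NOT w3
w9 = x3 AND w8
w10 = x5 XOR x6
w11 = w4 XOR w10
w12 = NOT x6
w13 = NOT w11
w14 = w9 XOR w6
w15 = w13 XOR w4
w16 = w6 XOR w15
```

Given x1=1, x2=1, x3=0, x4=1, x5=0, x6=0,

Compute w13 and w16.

w13 = 0, w16 = 1

w0 = x1 XOR x2 = 1 XOR 1 = 0
w1 = w0 XOR x1 = 0 XOR 1 = 1
w4 = w0 XOR w1 = 0 XOR 1 = 1
w5 = x6 XOR w4 = 0 XOR 1 = 1
w6 = w5 XOR x4 = 1 XOR 1 = 0
w10 = x5 XOR x6 = 0 XOR 0 = 0
w11 = w4 XOR w10 = 1 XOR 0 = 1
w13 = NOT w11 = NOT 1 = 0
w15 = w13 XOR w4 = 0 XOR 1 = 1
w16 = w6 XOR w15 = 0 XOR 1 = 1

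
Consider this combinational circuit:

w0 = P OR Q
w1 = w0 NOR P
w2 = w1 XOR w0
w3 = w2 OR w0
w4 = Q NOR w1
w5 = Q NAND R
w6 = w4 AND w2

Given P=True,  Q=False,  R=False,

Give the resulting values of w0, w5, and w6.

w0 = True  w5 = True  w6 = True

w0 = P OR Q = True OR False = True
w1 = w0 NOR P = True NOR True = False
w2 = w1 XOR w0 = False XOR True = True
w4 = Q NOR w1 = False NOR False = True
w5 = Q NAND R = False NAND False = True
w6 = w4 AND w2 = True AND True = True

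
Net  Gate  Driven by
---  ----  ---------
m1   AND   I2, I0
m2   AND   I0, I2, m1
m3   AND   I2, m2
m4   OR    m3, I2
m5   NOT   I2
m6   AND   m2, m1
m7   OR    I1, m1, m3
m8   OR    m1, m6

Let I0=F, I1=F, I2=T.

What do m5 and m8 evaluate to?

m1 = I2 AND I0 = T AND F = F
m2 = I0 AND I2 AND m1 = F AND T AND F = F
m5 = NOT I2 = NOT T = F
m6 = m2 AND m1 = F AND F = F
m8 = m1 OR m6 = F OR F = F

m5 = F; m8 = F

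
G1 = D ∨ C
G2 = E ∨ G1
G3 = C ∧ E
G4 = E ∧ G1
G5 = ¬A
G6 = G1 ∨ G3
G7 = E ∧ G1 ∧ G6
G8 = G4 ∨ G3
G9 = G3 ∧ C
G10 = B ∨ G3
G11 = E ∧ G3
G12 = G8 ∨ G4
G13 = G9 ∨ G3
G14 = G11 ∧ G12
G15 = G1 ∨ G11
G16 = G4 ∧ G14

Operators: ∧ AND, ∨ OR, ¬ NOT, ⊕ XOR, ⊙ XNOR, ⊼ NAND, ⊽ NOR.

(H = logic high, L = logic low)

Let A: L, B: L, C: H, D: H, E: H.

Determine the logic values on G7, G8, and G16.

G1 = D OR C = H OR H = H
G3 = C AND E = H AND H = H
G4 = E AND G1 = H AND H = H
G6 = G1 OR G3 = H OR H = H
G7 = E AND G1 AND G6 = H AND H AND H = H
G8 = G4 OR G3 = H OR H = H
G11 = E AND G3 = H AND H = H
G12 = G8 OR G4 = H OR H = H
G14 = G11 AND G12 = H AND H = H
G16 = G4 AND G14 = H AND H = H

G7 = H, G8 = H, G16 = H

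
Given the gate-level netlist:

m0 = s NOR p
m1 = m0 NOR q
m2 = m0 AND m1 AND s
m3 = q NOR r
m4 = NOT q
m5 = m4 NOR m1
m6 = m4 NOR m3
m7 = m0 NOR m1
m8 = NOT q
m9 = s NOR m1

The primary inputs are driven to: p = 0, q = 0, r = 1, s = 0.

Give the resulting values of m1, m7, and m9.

m1 = 0, m7 = 0, m9 = 1

m0 = s NOR p = 0 NOR 0 = 1
m1 = m0 NOR q = 1 NOR 0 = 0
m7 = m0 NOR m1 = 1 NOR 0 = 0
m9 = s NOR m1 = 0 NOR 0 = 1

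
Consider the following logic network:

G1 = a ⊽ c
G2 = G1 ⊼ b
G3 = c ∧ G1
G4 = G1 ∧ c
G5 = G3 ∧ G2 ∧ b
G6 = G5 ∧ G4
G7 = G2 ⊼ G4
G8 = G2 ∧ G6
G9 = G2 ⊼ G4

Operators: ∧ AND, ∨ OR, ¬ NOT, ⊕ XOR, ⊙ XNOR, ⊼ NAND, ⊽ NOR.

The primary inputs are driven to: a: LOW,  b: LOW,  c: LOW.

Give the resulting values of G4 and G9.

G4 = LOW; G9 = HIGH

G1 = a NOR c = LOW NOR LOW = HIGH
G2 = G1 NAND b = HIGH NAND LOW = HIGH
G4 = G1 AND c = HIGH AND LOW = LOW
G9 = G2 NAND G4 = HIGH NAND LOW = HIGH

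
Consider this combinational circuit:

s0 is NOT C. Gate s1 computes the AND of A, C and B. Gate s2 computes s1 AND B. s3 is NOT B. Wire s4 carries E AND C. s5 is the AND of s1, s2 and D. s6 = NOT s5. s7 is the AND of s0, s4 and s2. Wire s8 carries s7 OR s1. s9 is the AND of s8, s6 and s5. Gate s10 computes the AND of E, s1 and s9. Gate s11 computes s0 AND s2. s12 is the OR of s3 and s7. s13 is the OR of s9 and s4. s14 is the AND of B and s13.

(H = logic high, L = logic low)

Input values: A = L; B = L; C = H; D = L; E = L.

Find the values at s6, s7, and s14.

s0 = NOT C = NOT H = L
s1 = A AND C AND B = L AND H AND L = L
s2 = s1 AND B = L AND L = L
s4 = E AND C = L AND H = L
s5 = s1 AND s2 AND D = L AND L AND L = L
s6 = NOT s5 = NOT L = H
s7 = s0 AND s4 AND s2 = L AND L AND L = L
s8 = s7 OR s1 = L OR L = L
s9 = s8 AND s6 AND s5 = L AND H AND L = L
s13 = s9 OR s4 = L OR L = L
s14 = B AND s13 = L AND L = L

s6 = H  s7 = L  s14 = L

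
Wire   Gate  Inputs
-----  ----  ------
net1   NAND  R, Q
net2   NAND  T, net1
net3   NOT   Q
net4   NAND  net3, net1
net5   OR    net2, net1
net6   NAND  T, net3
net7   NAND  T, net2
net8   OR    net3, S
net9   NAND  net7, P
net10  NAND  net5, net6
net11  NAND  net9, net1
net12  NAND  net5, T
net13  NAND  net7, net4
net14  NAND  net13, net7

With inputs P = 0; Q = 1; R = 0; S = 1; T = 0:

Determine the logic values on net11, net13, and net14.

net11 = 0, net13 = 0, net14 = 1

net1 = R NAND Q = 0 NAND 1 = 1
net2 = T NAND net1 = 0 NAND 1 = 1
net3 = NOT Q = NOT 1 = 0
net4 = net3 NAND net1 = 0 NAND 1 = 1
net7 = T NAND net2 = 0 NAND 1 = 1
net9 = net7 NAND P = 1 NAND 0 = 1
net11 = net9 NAND net1 = 1 NAND 1 = 0
net13 = net7 NAND net4 = 1 NAND 1 = 0
net14 = net13 NAND net7 = 0 NAND 1 = 1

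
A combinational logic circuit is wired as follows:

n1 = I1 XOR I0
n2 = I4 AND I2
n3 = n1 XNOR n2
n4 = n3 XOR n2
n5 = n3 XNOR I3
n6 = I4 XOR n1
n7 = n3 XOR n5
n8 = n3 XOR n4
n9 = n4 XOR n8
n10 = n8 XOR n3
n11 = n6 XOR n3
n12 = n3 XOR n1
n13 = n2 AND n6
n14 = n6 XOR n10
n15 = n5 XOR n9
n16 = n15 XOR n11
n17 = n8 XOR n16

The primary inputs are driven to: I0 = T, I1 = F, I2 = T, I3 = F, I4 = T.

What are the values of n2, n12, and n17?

n1 = I1 XOR I0 = F XOR T = T
n2 = I4 AND I2 = T AND T = T
n3 = n1 XNOR n2 = T XNOR T = T
n4 = n3 XOR n2 = T XOR T = F
n5 = n3 XNOR I3 = T XNOR F = F
n6 = I4 XOR n1 = T XOR T = F
n8 = n3 XOR n4 = T XOR F = T
n9 = n4 XOR n8 = F XOR T = T
n11 = n6 XOR n3 = F XOR T = T
n12 = n3 XOR n1 = T XOR T = F
n15 = n5 XOR n9 = F XOR T = T
n16 = n15 XOR n11 = T XOR T = F
n17 = n8 XOR n16 = T XOR F = T

n2 = T; n12 = F; n17 = T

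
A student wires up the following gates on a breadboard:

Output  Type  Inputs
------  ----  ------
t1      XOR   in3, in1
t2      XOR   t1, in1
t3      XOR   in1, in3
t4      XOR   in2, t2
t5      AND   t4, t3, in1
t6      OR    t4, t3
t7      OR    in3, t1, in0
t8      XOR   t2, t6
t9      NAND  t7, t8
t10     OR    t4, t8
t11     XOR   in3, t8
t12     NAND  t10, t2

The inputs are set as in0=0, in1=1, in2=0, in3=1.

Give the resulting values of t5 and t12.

t5 = 0  t12 = 0

t1 = in3 XOR in1 = 1 XOR 1 = 0
t2 = t1 XOR in1 = 0 XOR 1 = 1
t3 = in1 XOR in3 = 1 XOR 1 = 0
t4 = in2 XOR t2 = 0 XOR 1 = 1
t5 = t4 AND t3 AND in1 = 1 AND 0 AND 1 = 0
t6 = t4 OR t3 = 1 OR 0 = 1
t8 = t2 XOR t6 = 1 XOR 1 = 0
t10 = t4 OR t8 = 1 OR 0 = 1
t12 = t10 NAND t2 = 1 NAND 1 = 0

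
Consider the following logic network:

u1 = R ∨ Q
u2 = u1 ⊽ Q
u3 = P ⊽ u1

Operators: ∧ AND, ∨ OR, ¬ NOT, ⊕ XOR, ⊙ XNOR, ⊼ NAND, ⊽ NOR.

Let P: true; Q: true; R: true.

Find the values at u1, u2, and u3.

u1 = R OR Q = true OR true = true
u2 = u1 NOR Q = true NOR true = false
u3 = P NOR u1 = true NOR true = false

u1 = true; u2 = false; u3 = false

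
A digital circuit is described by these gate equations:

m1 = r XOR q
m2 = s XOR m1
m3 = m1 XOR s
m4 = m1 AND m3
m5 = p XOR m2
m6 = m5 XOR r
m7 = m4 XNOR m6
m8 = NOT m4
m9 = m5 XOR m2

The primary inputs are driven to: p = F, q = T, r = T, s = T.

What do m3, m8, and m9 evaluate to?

m3 = T; m8 = T; m9 = F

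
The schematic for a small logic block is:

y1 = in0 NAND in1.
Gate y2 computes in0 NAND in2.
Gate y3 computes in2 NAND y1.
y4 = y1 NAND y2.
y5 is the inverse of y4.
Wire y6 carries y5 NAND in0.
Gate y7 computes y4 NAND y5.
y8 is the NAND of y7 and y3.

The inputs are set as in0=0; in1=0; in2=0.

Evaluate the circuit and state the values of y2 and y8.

y2 = 1, y8 = 0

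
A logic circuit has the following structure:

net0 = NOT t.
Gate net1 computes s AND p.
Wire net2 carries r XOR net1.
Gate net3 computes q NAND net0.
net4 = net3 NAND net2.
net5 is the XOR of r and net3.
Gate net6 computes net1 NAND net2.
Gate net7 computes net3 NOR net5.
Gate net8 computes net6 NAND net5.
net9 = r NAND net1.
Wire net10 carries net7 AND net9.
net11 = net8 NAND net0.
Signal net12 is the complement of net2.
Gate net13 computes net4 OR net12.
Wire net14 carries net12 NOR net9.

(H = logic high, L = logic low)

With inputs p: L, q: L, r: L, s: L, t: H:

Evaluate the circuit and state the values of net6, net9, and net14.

net6 = H, net9 = H, net14 = L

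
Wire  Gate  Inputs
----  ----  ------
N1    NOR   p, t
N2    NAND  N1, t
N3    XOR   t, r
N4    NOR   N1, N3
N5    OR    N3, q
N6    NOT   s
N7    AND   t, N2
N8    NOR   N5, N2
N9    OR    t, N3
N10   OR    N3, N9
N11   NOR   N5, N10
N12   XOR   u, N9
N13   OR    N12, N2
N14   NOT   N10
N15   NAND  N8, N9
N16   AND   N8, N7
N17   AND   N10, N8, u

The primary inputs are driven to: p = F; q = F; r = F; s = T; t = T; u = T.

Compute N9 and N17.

N9 = T, N17 = F

N1 = p NOR t = F NOR T = F
N2 = N1 NAND t = F NAND T = T
N3 = t XOR r = T XOR F = T
N5 = N3 OR q = T OR F = T
N8 = N5 NOR N2 = T NOR T = F
N9 = t OR N3 = T OR T = T
N10 = N3 OR N9 = T OR T = T
N17 = N10 AND N8 AND u = T AND F AND T = F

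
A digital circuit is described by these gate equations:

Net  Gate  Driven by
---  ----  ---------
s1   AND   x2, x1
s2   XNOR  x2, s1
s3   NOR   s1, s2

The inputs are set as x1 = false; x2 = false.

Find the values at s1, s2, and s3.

s1 = x2 AND x1 = false AND false = false
s2 = x2 XNOR s1 = false XNOR false = true
s3 = s1 NOR s2 = false NOR true = false

s1 = false; s2 = true; s3 = false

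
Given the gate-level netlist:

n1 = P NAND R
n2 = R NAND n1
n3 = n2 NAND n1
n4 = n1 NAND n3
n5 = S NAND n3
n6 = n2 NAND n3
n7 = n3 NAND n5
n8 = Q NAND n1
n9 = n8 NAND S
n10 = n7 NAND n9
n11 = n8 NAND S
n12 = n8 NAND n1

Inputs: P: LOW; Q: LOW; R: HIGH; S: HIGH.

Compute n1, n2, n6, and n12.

n1 = HIGH, n2 = LOW, n6 = HIGH, n12 = LOW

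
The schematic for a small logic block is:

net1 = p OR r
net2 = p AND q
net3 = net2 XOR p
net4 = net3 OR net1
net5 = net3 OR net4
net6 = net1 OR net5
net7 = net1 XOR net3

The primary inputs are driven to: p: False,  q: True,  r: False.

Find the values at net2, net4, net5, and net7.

net1 = p OR r = False OR False = False
net2 = p AND q = False AND True = False
net3 = net2 XOR p = False XOR False = False
net4 = net3 OR net1 = False OR False = False
net5 = net3 OR net4 = False OR False = False
net7 = net1 XOR net3 = False XOR False = False

net2 = False, net4 = False, net5 = False, net7 = False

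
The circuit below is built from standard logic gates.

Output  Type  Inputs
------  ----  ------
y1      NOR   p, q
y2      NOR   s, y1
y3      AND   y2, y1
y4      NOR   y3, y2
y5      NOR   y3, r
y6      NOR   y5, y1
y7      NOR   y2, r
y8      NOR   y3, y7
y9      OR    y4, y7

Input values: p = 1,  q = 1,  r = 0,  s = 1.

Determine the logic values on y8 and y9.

y8 = 0; y9 = 1

y1 = p NOR q = 1 NOR 1 = 0
y2 = s NOR y1 = 1 NOR 0 = 0
y3 = y2 AND y1 = 0 AND 0 = 0
y4 = y3 NOR y2 = 0 NOR 0 = 1
y7 = y2 NOR r = 0 NOR 0 = 1
y8 = y3 NOR y7 = 0 NOR 1 = 0
y9 = y4 OR y7 = 1 OR 1 = 1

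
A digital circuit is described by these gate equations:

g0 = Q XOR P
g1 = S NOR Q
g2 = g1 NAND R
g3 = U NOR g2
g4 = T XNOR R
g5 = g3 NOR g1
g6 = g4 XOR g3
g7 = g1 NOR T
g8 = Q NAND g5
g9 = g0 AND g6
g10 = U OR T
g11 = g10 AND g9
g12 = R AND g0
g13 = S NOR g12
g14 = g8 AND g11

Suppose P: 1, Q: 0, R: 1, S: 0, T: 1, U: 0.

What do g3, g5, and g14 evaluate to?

g3 = 1, g5 = 0, g14 = 0

g0 = Q XOR P = 0 XOR 1 = 1
g1 = S NOR Q = 0 NOR 0 = 1
g2 = g1 NAND R = 1 NAND 1 = 0
g3 = U NOR g2 = 0 NOR 0 = 1
g4 = T XNOR R = 1 XNOR 1 = 1
g5 = g3 NOR g1 = 1 NOR 1 = 0
g6 = g4 XOR g3 = 1 XOR 1 = 0
g8 = Q NAND g5 = 0 NAND 0 = 1
g9 = g0 AND g6 = 1 AND 0 = 0
g10 = U OR T = 0 OR 1 = 1
g11 = g10 AND g9 = 1 AND 0 = 0
g14 = g8 AND g11 = 1 AND 0 = 0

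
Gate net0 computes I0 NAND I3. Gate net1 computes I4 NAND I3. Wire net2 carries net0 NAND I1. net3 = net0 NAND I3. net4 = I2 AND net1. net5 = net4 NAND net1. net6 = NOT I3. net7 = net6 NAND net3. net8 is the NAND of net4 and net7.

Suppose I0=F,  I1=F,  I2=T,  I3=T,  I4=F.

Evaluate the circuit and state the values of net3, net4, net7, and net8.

net0 = I0 NAND I3 = F NAND T = T
net1 = I4 NAND I3 = F NAND T = T
net3 = net0 NAND I3 = T NAND T = F
net4 = I2 AND net1 = T AND T = T
net6 = NOT I3 = NOT T = F
net7 = net6 NAND net3 = F NAND F = T
net8 = net4 NAND net7 = T NAND T = F

net3 = F, net4 = T, net7 = T, net8 = F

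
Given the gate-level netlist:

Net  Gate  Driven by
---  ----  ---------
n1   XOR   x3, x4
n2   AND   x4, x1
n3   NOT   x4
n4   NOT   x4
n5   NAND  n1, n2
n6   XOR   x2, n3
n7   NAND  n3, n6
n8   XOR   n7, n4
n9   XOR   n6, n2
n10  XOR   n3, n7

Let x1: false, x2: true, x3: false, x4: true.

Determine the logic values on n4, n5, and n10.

n4 = false, n5 = true, n10 = true

n1 = x3 XOR x4 = false XOR true = true
n2 = x4 AND x1 = true AND false = false
n3 = NOT x4 = NOT true = false
n4 = NOT x4 = NOT true = false
n5 = n1 NAND n2 = true NAND false = true
n6 = x2 XOR n3 = true XOR false = true
n7 = n3 NAND n6 = false NAND true = true
n10 = n3 XOR n7 = false XOR true = true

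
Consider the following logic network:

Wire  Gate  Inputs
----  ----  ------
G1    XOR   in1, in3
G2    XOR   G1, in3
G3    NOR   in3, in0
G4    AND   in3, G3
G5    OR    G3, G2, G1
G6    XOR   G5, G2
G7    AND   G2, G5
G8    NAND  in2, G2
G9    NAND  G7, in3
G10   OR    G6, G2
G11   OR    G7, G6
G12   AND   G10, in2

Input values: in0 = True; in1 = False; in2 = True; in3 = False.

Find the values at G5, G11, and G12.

G5 = False, G11 = False, G12 = False

G1 = in1 XOR in3 = False XOR False = False
G2 = G1 XOR in3 = False XOR False = False
G3 = in3 NOR in0 = False NOR True = False
G5 = G3 OR G2 OR G1 = False OR False OR False = False
G6 = G5 XOR G2 = False XOR False = False
G7 = G2 AND G5 = False AND False = False
G10 = G6 OR G2 = False OR False = False
G11 = G7 OR G6 = False OR False = False
G12 = G10 AND in2 = False AND True = False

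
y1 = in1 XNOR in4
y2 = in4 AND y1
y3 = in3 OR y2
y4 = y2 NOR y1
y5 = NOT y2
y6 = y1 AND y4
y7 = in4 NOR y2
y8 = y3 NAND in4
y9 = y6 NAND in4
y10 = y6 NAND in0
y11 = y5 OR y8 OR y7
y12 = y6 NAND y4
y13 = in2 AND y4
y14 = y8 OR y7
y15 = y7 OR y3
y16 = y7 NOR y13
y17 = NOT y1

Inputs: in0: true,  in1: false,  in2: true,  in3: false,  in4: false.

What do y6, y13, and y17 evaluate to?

y6 = false  y13 = false  y17 = false

y1 = in1 XNOR in4 = false XNOR false = true
y2 = in4 AND y1 = false AND true = false
y4 = y2 NOR y1 = false NOR true = false
y6 = y1 AND y4 = true AND false = false
y13 = in2 AND y4 = true AND false = false
y17 = NOT y1 = NOT true = false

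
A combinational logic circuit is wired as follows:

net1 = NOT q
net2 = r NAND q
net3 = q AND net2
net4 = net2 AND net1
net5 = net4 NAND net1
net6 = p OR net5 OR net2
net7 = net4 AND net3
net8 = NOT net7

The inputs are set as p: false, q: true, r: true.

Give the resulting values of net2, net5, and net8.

net2 = false, net5 = true, net8 = true

net1 = NOT q = NOT true = false
net2 = r NAND q = true NAND true = false
net3 = q AND net2 = true AND false = false
net4 = net2 AND net1 = false AND false = false
net5 = net4 NAND net1 = false NAND false = true
net7 = net4 AND net3 = false AND false = false
net8 = NOT net7 = NOT false = true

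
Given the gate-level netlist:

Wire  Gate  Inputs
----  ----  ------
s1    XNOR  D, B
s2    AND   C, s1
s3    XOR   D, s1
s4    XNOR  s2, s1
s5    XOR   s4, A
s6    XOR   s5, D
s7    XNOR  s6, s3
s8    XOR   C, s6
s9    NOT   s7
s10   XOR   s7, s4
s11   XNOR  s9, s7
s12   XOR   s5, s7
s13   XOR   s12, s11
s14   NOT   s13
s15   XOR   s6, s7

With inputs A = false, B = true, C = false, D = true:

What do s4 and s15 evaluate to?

s1 = D XNOR B = true XNOR true = true
s2 = C AND s1 = false AND true = false
s3 = D XOR s1 = true XOR true = false
s4 = s2 XNOR s1 = false XNOR true = false
s5 = s4 XOR A = false XOR false = false
s6 = s5 XOR D = false XOR true = true
s7 = s6 XNOR s3 = true XNOR false = false
s15 = s6 XOR s7 = true XOR false = true

s4 = false, s15 = true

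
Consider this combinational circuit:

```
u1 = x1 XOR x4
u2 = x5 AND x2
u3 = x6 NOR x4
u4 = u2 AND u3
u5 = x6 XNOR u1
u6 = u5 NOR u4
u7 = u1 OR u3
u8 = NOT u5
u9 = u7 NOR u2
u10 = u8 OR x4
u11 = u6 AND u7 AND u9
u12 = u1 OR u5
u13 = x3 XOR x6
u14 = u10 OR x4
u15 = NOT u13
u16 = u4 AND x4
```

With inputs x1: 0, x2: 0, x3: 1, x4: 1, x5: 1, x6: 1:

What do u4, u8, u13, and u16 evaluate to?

u4 = 0, u8 = 0, u13 = 0, u16 = 0

u1 = x1 XOR x4 = 0 XOR 1 = 1
u2 = x5 AND x2 = 1 AND 0 = 0
u3 = x6 NOR x4 = 1 NOR 1 = 0
u4 = u2 AND u3 = 0 AND 0 = 0
u5 = x6 XNOR u1 = 1 XNOR 1 = 1
u8 = NOT u5 = NOT 1 = 0
u13 = x3 XOR x6 = 1 XOR 1 = 0
u16 = u4 AND x4 = 0 AND 1 = 0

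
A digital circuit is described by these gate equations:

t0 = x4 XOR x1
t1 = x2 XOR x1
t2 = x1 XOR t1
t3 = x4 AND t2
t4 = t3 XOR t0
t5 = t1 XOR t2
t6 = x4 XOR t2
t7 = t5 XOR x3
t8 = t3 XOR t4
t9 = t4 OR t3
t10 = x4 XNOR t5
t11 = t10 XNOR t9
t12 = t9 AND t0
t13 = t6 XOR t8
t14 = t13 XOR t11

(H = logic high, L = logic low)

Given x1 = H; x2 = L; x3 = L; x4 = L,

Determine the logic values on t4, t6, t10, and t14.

t4 = H; t6 = L; t10 = L; t14 = H

t0 = x4 XOR x1 = L XOR H = H
t1 = x2 XOR x1 = L XOR H = H
t2 = x1 XOR t1 = H XOR H = L
t3 = x4 AND t2 = L AND L = L
t4 = t3 XOR t0 = L XOR H = H
t5 = t1 XOR t2 = H XOR L = H
t6 = x4 XOR t2 = L XOR L = L
t8 = t3 XOR t4 = L XOR H = H
t9 = t4 OR t3 = H OR L = H
t10 = x4 XNOR t5 = L XNOR H = L
t11 = t10 XNOR t9 = L XNOR H = L
t13 = t6 XOR t8 = L XOR H = H
t14 = t13 XOR t11 = H XOR L = H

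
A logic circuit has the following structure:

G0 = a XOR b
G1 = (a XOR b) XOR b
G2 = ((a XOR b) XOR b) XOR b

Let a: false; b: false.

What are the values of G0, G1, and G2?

G0 = false XOR false = false
G1 = (false XOR false) XOR false = false
G2 = ((false XOR false) XOR false) XOR false = false

G0 = false, G1 = false, G2 = false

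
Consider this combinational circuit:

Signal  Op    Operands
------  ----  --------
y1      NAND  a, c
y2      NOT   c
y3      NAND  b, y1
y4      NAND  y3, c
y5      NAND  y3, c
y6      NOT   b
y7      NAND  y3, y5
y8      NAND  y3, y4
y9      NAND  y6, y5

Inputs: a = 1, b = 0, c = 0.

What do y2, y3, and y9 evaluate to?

y2 = 1, y3 = 1, y9 = 0

y1 = a NAND c = 1 NAND 0 = 1
y2 = NOT c = NOT 0 = 1
y3 = b NAND y1 = 0 NAND 1 = 1
y5 = y3 NAND c = 1 NAND 0 = 1
y6 = NOT b = NOT 0 = 1
y9 = y6 NAND y5 = 1 NAND 1 = 0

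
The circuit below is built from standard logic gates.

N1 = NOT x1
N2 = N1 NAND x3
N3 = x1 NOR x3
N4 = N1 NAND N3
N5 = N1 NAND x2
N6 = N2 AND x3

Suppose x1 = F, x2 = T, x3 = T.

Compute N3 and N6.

N1 = NOT x1 = NOT F = T
N2 = N1 NAND x3 = T NAND T = F
N3 = x1 NOR x3 = F NOR T = F
N6 = N2 AND x3 = F AND T = F

N3 = F, N6 = F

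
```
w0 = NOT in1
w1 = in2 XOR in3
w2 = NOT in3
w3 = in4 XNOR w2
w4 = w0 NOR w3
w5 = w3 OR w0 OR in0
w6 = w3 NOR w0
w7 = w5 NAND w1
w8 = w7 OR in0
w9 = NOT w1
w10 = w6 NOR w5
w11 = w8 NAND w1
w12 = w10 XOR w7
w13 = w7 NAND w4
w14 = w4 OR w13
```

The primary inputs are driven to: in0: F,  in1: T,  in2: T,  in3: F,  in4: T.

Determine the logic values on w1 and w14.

w0 = NOT in1 = NOT T = F
w1 = in2 XOR in3 = T XOR F = T
w2 = NOT in3 = NOT F = T
w3 = in4 XNOR w2 = T XNOR T = T
w4 = w0 NOR w3 = F NOR T = F
w5 = w3 OR w0 OR in0 = T OR F OR F = T
w7 = w5 NAND w1 = T NAND T = F
w13 = w7 NAND w4 = F NAND F = T
w14 = w4 OR w13 = F OR T = T

w1 = T  w14 = T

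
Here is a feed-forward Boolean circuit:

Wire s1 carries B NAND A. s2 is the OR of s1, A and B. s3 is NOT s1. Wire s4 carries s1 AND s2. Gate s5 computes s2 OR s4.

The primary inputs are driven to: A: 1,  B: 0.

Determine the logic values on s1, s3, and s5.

s1 = 1  s3 = 0  s5 = 1

s1 = B NAND A = 0 NAND 1 = 1
s2 = s1 OR A OR B = 1 OR 1 OR 0 = 1
s3 = NOT s1 = NOT 1 = 0
s4 = s1 AND s2 = 1 AND 1 = 1
s5 = s2 OR s4 = 1 OR 1 = 1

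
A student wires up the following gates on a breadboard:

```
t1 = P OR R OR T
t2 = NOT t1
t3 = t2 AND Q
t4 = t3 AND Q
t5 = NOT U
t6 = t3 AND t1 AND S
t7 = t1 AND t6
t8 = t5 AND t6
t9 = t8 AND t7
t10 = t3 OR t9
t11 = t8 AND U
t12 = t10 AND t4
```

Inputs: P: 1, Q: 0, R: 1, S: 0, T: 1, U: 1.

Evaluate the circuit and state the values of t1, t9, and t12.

t1 = 1, t9 = 0, t12 = 0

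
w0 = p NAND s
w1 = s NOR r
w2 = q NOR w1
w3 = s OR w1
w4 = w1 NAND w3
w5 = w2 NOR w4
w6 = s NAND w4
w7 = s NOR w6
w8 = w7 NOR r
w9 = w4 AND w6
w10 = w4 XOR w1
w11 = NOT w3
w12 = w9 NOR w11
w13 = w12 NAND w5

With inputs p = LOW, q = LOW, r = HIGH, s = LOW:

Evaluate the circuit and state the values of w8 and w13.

w8 = LOW; w13 = HIGH

w1 = s NOR r = LOW NOR HIGH = LOW
w2 = q NOR w1 = LOW NOR LOW = HIGH
w3 = s OR w1 = LOW OR LOW = LOW
w4 = w1 NAND w3 = LOW NAND LOW = HIGH
w5 = w2 NOR w4 = HIGH NOR HIGH = LOW
w6 = s NAND w4 = LOW NAND HIGH = HIGH
w7 = s NOR w6 = LOW NOR HIGH = LOW
w8 = w7 NOR r = LOW NOR HIGH = LOW
w9 = w4 AND w6 = HIGH AND HIGH = HIGH
w11 = NOT w3 = NOT LOW = HIGH
w12 = w9 NOR w11 = HIGH NOR HIGH = LOW
w13 = w12 NAND w5 = LOW NAND LOW = HIGH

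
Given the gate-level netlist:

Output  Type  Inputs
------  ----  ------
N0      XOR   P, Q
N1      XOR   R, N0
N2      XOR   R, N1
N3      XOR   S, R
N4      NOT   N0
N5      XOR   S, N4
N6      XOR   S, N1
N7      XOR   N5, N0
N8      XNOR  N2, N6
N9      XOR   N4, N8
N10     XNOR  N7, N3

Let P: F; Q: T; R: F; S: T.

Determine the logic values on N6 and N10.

N6 = F; N10 = F

N0 = P XOR Q = F XOR T = T
N1 = R XOR N0 = F XOR T = T
N3 = S XOR R = T XOR F = T
N4 = NOT N0 = NOT T = F
N5 = S XOR N4 = T XOR F = T
N6 = S XOR N1 = T XOR T = F
N7 = N5 XOR N0 = T XOR T = F
N10 = N7 XNOR N3 = F XNOR T = F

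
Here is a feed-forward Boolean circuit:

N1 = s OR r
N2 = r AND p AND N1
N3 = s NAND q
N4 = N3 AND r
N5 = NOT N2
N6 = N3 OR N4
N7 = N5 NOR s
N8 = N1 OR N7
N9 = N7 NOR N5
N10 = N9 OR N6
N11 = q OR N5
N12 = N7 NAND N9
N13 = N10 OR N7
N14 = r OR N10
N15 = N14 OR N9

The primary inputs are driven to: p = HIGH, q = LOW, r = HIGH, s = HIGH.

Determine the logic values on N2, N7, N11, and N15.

N2 = HIGH; N7 = LOW; N11 = LOW; N15 = HIGH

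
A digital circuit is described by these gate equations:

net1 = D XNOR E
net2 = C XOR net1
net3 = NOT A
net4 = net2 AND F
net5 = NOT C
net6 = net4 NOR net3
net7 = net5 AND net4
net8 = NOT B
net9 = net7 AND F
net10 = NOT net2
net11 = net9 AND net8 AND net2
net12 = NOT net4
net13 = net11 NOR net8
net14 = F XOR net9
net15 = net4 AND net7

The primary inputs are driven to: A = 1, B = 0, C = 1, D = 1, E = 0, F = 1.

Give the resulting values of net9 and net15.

net1 = D XNOR E = 1 XNOR 0 = 0
net2 = C XOR net1 = 1 XOR 0 = 1
net4 = net2 AND F = 1 AND 1 = 1
net5 = NOT C = NOT 1 = 0
net7 = net5 AND net4 = 0 AND 1 = 0
net9 = net7 AND F = 0 AND 1 = 0
net15 = net4 AND net7 = 1 AND 0 = 0

net9 = 0, net15 = 0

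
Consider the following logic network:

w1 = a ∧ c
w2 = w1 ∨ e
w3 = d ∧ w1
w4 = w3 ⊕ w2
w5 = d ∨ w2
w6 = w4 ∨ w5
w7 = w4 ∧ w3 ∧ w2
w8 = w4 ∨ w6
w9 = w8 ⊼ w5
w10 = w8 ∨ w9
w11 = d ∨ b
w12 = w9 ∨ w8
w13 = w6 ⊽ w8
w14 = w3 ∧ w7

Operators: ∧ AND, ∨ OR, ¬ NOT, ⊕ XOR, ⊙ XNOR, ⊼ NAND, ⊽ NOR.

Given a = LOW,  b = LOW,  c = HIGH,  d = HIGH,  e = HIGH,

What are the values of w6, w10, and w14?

w6 = HIGH  w10 = HIGH  w14 = LOW

w1 = a AND c = LOW AND HIGH = LOW
w2 = w1 OR e = LOW OR HIGH = HIGH
w3 = d AND w1 = HIGH AND LOW = LOW
w4 = w3 XOR w2 = LOW XOR HIGH = HIGH
w5 = d OR w2 = HIGH OR HIGH = HIGH
w6 = w4 OR w5 = HIGH OR HIGH = HIGH
w7 = w4 AND w3 AND w2 = HIGH AND LOW AND HIGH = LOW
w8 = w4 OR w6 = HIGH OR HIGH = HIGH
w9 = w8 NAND w5 = HIGH NAND HIGH = LOW
w10 = w8 OR w9 = HIGH OR LOW = HIGH
w14 = w3 AND w7 = LOW AND LOW = LOW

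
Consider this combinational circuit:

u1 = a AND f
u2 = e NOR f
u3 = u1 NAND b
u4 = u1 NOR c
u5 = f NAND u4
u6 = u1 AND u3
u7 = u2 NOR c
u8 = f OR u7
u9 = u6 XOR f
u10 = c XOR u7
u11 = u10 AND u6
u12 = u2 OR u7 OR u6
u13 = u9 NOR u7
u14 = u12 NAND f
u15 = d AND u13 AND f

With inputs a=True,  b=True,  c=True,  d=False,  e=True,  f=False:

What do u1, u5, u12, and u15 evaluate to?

u1 = False; u5 = True; u12 = False; u15 = False

u1 = a AND f = True AND False = False
u2 = e NOR f = True NOR False = False
u3 = u1 NAND b = False NAND True = True
u4 = u1 NOR c = False NOR True = False
u5 = f NAND u4 = False NAND False = True
u6 = u1 AND u3 = False AND True = False
u7 = u2 NOR c = False NOR True = False
u9 = u6 XOR f = False XOR False = False
u12 = u2 OR u7 OR u6 = False OR False OR False = False
u13 = u9 NOR u7 = False NOR False = True
u15 = d AND u13 AND f = False AND True AND False = False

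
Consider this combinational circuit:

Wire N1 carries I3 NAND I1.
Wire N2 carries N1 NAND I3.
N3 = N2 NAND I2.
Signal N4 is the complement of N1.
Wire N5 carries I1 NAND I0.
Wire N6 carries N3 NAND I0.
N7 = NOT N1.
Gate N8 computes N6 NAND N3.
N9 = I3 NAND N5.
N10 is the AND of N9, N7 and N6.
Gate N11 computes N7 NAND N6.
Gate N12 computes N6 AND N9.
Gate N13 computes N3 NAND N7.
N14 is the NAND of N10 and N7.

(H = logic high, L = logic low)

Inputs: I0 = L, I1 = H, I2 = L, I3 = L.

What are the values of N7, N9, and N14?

N7 = L, N9 = H, N14 = H

N1 = I3 NAND I1 = L NAND H = H
N2 = N1 NAND I3 = H NAND L = H
N3 = N2 NAND I2 = H NAND L = H
N5 = I1 NAND I0 = H NAND L = H
N6 = N3 NAND I0 = H NAND L = H
N7 = NOT N1 = NOT H = L
N9 = I3 NAND N5 = L NAND H = H
N10 = N9 AND N7 AND N6 = H AND L AND H = L
N14 = N10 NAND N7 = L NAND L = H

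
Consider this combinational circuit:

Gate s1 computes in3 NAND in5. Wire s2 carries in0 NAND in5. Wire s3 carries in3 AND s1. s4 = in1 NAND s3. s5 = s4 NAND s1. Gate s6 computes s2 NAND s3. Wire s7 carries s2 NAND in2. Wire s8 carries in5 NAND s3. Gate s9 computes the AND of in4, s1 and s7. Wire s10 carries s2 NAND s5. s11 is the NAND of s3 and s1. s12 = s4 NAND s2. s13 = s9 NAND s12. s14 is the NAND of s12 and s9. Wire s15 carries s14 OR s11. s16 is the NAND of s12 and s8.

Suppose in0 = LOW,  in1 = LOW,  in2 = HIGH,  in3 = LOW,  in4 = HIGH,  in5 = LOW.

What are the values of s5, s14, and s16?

s5 = LOW; s14 = HIGH; s16 = HIGH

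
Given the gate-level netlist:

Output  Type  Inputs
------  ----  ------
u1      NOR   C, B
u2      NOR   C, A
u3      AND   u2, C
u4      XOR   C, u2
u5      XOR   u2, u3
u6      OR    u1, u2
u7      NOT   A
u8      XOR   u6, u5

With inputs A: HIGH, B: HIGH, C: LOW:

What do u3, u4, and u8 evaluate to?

u1 = C NOR B = LOW NOR HIGH = LOW
u2 = C NOR A = LOW NOR HIGH = LOW
u3 = u2 AND C = LOW AND LOW = LOW
u4 = C XOR u2 = LOW XOR LOW = LOW
u5 = u2 XOR u3 = LOW XOR LOW = LOW
u6 = u1 OR u2 = LOW OR LOW = LOW
u8 = u6 XOR u5 = LOW XOR LOW = LOW

u3 = LOW, u4 = LOW, u8 = LOW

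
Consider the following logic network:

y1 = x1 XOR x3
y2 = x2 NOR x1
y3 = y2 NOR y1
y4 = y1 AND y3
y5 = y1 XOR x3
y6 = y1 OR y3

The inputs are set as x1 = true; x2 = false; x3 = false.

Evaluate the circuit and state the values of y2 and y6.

y2 = false, y6 = true

y1 = x1 XOR x3 = true XOR false = true
y2 = x2 NOR x1 = false NOR true = false
y3 = y2 NOR y1 = false NOR true = false
y6 = y1 OR y3 = true OR false = true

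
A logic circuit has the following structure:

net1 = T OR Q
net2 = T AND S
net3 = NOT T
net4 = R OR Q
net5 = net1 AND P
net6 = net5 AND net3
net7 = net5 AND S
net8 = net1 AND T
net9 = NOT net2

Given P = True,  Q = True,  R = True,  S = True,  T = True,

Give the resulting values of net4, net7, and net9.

net4 = True, net7 = True, net9 = False

net1 = T OR Q = True OR True = True
net2 = T AND S = True AND True = True
net4 = R OR Q = True OR True = True
net5 = net1 AND P = True AND True = True
net7 = net5 AND S = True AND True = True
net9 = NOT net2 = NOT True = False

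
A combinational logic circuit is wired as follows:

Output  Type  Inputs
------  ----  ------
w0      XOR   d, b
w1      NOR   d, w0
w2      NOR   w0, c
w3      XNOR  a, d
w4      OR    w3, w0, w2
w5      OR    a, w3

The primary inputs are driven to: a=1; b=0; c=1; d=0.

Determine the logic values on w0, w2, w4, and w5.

w0 = d XOR b = 0 XOR 0 = 0
w2 = w0 NOR c = 0 NOR 1 = 0
w3 = a XNOR d = 1 XNOR 0 = 0
w4 = w3 OR w0 OR w2 = 0 OR 0 OR 0 = 0
w5 = a OR w3 = 1 OR 0 = 1

w0 = 0, w2 = 0, w4 = 0, w5 = 1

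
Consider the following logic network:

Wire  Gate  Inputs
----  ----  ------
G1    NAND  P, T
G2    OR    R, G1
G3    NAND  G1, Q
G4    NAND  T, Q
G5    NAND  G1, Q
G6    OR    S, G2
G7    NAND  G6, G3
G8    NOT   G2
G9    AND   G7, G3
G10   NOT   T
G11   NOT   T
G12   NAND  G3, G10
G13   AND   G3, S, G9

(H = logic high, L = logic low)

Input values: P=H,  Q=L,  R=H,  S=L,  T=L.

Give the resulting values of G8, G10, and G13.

G8 = L, G10 = H, G13 = L

G1 = P NAND T = H NAND L = H
G2 = R OR G1 = H OR H = H
G3 = G1 NAND Q = H NAND L = H
G6 = S OR G2 = L OR H = H
G7 = G6 NAND G3 = H NAND H = L
G8 = NOT G2 = NOT H = L
G9 = G7 AND G3 = L AND H = L
G10 = NOT T = NOT L = H
G13 = G3 AND S AND G9 = H AND L AND L = L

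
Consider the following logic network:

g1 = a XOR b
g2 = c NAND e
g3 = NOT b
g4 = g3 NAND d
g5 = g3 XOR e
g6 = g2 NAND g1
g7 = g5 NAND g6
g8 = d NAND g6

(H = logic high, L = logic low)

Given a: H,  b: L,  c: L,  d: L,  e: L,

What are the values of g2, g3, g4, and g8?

g2 = H; g3 = H; g4 = H; g8 = H

g1 = a XOR b = H XOR L = H
g2 = c NAND e = L NAND L = H
g3 = NOT b = NOT L = H
g4 = g3 NAND d = H NAND L = H
g6 = g2 NAND g1 = H NAND H = L
g8 = d NAND g6 = L NAND L = H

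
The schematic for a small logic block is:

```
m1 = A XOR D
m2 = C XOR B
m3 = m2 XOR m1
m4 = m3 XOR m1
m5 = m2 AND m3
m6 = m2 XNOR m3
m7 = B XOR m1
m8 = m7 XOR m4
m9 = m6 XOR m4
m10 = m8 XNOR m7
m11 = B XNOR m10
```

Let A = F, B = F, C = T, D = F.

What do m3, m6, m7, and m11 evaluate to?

m1 = A XOR D = F XOR F = F
m2 = C XOR B = T XOR F = T
m3 = m2 XOR m1 = T XOR F = T
m4 = m3 XOR m1 = T XOR F = T
m6 = m2 XNOR m3 = T XNOR T = T
m7 = B XOR m1 = F XOR F = F
m8 = m7 XOR m4 = F XOR T = T
m10 = m8 XNOR m7 = T XNOR F = F
m11 = B XNOR m10 = F XNOR F = T

m3 = T, m6 = T, m7 = F, m11 = T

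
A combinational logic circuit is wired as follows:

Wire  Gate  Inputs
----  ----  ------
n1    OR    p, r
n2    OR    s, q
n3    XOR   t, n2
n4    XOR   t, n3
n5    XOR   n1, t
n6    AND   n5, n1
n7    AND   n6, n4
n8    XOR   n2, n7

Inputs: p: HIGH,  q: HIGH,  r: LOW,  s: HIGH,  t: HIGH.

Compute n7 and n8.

n7 = LOW, n8 = HIGH

n1 = p OR r = HIGH OR LOW = HIGH
n2 = s OR q = HIGH OR HIGH = HIGH
n3 = t XOR n2 = HIGH XOR HIGH = LOW
n4 = t XOR n3 = HIGH XOR LOW = HIGH
n5 = n1 XOR t = HIGH XOR HIGH = LOW
n6 = n5 AND n1 = LOW AND HIGH = LOW
n7 = n6 AND n4 = LOW AND HIGH = LOW
n8 = n2 XOR n7 = HIGH XOR LOW = HIGH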